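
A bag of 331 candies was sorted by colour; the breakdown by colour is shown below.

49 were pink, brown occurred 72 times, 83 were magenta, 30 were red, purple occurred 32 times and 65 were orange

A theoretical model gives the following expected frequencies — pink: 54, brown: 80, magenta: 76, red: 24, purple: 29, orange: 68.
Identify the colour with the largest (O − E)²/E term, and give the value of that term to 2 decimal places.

cat          O        E   (O−E)²/E
pink        49       54      0.463
brown       72       80      0.800
magenta     83       76      0.645
red         30       24      1.500
purple      32       29      0.310
orange      65       68      0.132
The largest term is for red: 1.50.

red, 1.50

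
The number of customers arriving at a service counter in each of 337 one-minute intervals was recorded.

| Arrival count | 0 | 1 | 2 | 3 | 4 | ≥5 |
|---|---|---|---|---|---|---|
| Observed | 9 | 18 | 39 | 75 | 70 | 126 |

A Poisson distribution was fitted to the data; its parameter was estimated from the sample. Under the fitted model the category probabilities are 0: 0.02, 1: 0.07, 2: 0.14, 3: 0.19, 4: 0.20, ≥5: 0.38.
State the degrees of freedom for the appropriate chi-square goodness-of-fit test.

4

There are k = 6 categories and 1 parameter estimated from the data, so df = 6 − 1 − 1 = 4.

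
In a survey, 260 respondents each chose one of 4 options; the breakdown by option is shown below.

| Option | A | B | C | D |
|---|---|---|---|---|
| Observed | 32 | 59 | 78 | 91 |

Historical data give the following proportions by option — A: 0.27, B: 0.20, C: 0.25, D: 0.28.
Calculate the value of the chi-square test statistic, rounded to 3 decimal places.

Expected counts E_i = n·p_i: 260×0.27 = 70.2, 260×0.20 = 52, 260×0.25 = 65, 260×0.28 = 72.8.
cat         O        E   (O−E)²/E
A          32     70.2    20.7869
B          59       52     0.9423
C          78       65     2.6000
D          91     72.8     4.5500
Sum = 28.879

28.879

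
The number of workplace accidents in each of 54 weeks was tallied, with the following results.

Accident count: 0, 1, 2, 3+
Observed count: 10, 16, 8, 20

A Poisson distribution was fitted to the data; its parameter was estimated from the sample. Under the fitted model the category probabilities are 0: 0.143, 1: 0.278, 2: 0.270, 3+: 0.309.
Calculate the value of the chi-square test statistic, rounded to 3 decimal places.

4.365

Expected counts E_i = n·p_i: 54×0.143 = 7.722, 54×0.278 = 15.012, 54×0.270 = 14.58, 54×0.309 = 16.686.
χ² = (10−7.722)²/7.722 + (16−15.012)²/15.012 + (8−14.58)²/14.58 + (20−16.686)²/16.686
   = 0.6720 + 0.0650 + 2.9696 + 0.6582
Sum = 4.365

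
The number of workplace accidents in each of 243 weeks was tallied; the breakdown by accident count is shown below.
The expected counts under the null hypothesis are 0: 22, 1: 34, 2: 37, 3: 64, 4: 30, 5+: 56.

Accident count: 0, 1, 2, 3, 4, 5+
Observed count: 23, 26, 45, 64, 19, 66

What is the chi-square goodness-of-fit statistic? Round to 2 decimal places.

χ² = (23−22)²/22 + (26−34)²/34 + (45−37)²/37 + (64−64)²/64 + (19−30)²/30 + (66−56)²/56
   = 0.045 + 1.882 + 1.730 + 0.000 + 4.033 + 1.786
Sum = 9.48

9.48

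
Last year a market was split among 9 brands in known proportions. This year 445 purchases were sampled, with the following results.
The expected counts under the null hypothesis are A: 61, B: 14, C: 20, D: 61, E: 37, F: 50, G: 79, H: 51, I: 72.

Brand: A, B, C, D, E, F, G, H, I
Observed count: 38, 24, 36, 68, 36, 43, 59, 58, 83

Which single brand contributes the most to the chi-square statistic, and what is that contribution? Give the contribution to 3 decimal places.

χ² = (38−61)²/61 + (24−14)²/14 + (36−20)²/20 + (68−61)²/61 + (36−37)²/37 + (43−50)²/50 + (59−79)²/79 + (58−51)²/51 + (83−72)²/72
   = 8.6721 + 7.1429 + 12.8000 + 0.8033 + 0.0270 + 0.9800 + 5.0633 + 0.9608 + 1.6806
The largest term is for C: 12.800.

C, 12.800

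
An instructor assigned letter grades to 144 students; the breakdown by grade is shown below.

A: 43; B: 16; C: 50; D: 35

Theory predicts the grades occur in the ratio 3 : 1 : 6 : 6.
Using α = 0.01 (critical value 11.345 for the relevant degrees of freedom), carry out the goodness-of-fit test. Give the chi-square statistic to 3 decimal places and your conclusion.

Ratio total = 16. Expected counts: 144×3/16 = 27, 144×1/16 = 9, 144×6/16 = 54, 144×6/16 = 54.
cat         O        E   (O−E)²/E
A          43       27     9.4815
B          16        9     5.4444
C          50       54     0.2963
D          35       54     6.6852
Sum = 21.907
df = 3. Since 21.907 > 11.345, we reject H₀.

21.907; reject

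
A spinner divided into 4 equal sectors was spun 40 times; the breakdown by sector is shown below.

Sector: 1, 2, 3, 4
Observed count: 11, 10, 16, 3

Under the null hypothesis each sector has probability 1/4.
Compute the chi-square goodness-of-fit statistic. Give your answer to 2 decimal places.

8.60

Expected count for each of the 4 categories: 40/4 = 10.
cat         O        E   (O−E)²/E
1          11       10      0.100
2          10       10      0.000
3          16       10      3.600
4           3       10      4.900
Sum = 8.60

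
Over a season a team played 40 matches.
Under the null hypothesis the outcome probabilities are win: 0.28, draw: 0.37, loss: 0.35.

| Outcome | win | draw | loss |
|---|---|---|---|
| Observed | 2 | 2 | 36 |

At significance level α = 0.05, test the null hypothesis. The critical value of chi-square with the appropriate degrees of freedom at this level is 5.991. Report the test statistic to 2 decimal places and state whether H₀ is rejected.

53.20; reject

Expected counts E_i = n·p_i: 40×0.28 = 11.2, 40×0.37 = 14.8, 40×0.35 = 14.
win: (2 − 11.2)²/11.2 = 84.64/11.2 = 7.557
draw: (2 − 14.8)²/14.8 = 163.84/14.8 = 11.070
loss: (36 − 14)²/14 = 484/14 = 34.571
Sum = 53.20
df = 2. Since 53.20 > 5.991, we reject H₀.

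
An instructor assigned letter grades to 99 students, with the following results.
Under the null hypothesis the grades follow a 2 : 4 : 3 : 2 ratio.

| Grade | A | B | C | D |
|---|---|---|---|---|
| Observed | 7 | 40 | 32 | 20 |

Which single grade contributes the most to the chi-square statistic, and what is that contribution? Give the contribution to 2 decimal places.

Ratio total = 11. Expected counts: 99×2/11 = 18, 99×4/11 = 36, 99×3/11 = 27, 99×2/11 = 18.
A: (7 − 18)²/18 = 121/18 = 6.722
B: (40 − 36)²/36 = 16/36 = 0.444
C: (32 − 27)²/27 = 25/27 = 0.926
D: (20 − 18)²/18 = 4/18 = 0.222
The largest term is for A: 6.72.

A, 6.72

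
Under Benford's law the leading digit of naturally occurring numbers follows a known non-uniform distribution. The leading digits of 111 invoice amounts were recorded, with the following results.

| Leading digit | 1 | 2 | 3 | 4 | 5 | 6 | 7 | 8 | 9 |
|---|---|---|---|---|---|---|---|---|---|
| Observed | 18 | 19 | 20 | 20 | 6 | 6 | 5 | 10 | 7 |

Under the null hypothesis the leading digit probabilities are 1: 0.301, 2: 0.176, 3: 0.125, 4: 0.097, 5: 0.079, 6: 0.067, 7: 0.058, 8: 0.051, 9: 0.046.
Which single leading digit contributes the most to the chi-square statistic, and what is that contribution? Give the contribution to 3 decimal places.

4, 7.918

Expected counts E_i = n·p_i: 111×0.301 = 33.411, 111×0.176 = 19.536, 111×0.125 = 13.875, 111×0.097 = 10.767, 111×0.079 = 8.769, 111×0.067 = 7.437, 111×0.058 = 6.438, 111×0.051 = 5.661, 111×0.046 = 5.106.
χ² = (18−33.411)²/33.411 + (19−19.536)²/19.536 + (20−13.875)²/13.875 + (20−10.767)²/10.767 + (6−8.769)²/8.769 + (6−7.437)²/7.437 + (5−6.438)²/6.438 + (10−5.661)²/5.661 + (7−5.106)²/5.106
   = 7.1084 + 0.0147 + 2.7038 + 7.9176 + 0.8744 + 0.2777 + 0.3212 + 3.3257 + 0.7026
The largest term is for 4: 7.918.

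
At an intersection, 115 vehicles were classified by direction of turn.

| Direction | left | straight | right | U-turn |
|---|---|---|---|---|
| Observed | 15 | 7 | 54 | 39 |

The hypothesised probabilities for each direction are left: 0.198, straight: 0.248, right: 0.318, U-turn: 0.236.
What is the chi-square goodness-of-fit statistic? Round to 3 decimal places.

Expected counts E_i = n·p_i: 115×0.198 = 22.77, 115×0.248 = 28.52, 115×0.318 = 36.57, 115×0.236 = 27.14.
cat           O        E   (O−E)²/E
left         15    22.77     2.6514
straight      7    28.52    16.2381
right        54    36.57     8.3075
U-turn       39    27.14     5.1827
Sum = 32.380

32.380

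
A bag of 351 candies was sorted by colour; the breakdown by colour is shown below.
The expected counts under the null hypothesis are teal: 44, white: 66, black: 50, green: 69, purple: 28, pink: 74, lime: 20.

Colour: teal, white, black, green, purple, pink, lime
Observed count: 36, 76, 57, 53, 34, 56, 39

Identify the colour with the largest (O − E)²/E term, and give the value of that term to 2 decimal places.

lime, 18.05

cat         O        E   (O−E)²/E
teal       36       44      1.455
white      76       66      1.515
black      57       50      0.980
green      53       69      3.710
purple     34       28      1.286
pink       56       74      4.378
lime       39       20     18.050
The largest term is for lime: 18.05.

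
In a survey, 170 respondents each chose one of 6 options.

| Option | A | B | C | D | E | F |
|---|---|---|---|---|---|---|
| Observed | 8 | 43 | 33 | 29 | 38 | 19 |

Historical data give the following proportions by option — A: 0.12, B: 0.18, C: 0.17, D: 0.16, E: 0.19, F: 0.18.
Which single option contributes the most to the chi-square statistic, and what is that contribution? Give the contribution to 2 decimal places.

Expected counts E_i = n·p_i: 170×0.12 = 20.4, 170×0.18 = 30.6, 170×0.17 = 28.9, 170×0.16 = 27.2, 170×0.19 = 32.3, 170×0.18 = 30.6.
χ² = (8−20.4)²/20.4 + (43−30.6)²/30.6 + (33−28.9)²/28.9 + (29−27.2)²/27.2 + (38−32.3)²/32.3 + (19−30.6)²/30.6
   = 7.537 + 5.025 + 0.582 + 0.119 + 1.006 + 4.397
The largest term is for A: 7.54.

A, 7.54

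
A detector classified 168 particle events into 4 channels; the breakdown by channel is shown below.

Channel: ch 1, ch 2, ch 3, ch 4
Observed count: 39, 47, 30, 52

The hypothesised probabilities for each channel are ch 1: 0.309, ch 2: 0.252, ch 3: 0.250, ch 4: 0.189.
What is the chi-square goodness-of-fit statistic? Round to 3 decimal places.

Expected counts E_i = n·p_i: 168×0.309 = 51.912, 168×0.252 = 42.336, 168×0.250 = 42, 168×0.189 = 31.752.
ch 1: (39 − 51.912)²/51.912 = 166.719744/51.912 = 3.2116
ch 2: (47 − 42.336)²/42.336 = 21.752896/42.336 = 0.5138
ch 3: (30 − 42)²/42 = 144/42 = 3.4286
ch 4: (52 − 31.752)²/31.752 = 409.981504/31.752 = 12.9120
Sum = 20.066

20.066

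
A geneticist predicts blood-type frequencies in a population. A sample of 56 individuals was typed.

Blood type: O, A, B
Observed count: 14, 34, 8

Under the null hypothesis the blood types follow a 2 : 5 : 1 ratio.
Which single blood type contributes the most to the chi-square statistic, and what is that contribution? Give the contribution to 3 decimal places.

B, 0.143

Ratio total = 8. Expected counts: 56×2/8 = 14, 56×5/8 = 35, 56×1/8 = 7.
O: (14 − 14)²/14 = 0/14 = 0.0000
A: (34 − 35)²/35 = 1/35 = 0.0286
B: (8 − 7)²/7 = 1/7 = 0.1429
The largest term is for B: 0.143.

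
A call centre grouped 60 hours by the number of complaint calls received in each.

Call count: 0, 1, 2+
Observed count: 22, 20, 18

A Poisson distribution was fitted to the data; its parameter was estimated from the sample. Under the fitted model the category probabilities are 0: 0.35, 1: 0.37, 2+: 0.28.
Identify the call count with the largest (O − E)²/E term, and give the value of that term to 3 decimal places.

1, 0.218

Expected counts E_i = n·p_i: 60×0.35 = 21, 60×0.37 = 22.2, 60×0.28 = 16.8.
χ² = (22−21)²/21 + (20−22.2)²/22.2 + (18−16.8)²/16.8
   = 0.0476 + 0.2180 + 0.0857
The largest term is for 1: 0.218.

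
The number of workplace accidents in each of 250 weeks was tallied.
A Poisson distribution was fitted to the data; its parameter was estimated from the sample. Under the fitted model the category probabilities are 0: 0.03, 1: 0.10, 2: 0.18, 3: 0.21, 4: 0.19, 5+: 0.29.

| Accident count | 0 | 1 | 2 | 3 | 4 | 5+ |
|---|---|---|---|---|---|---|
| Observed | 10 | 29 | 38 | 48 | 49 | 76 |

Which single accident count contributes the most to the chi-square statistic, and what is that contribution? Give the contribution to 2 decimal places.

2, 1.09

Expected counts E_i = n·p_i: 250×0.03 = 7.5, 250×0.10 = 25, 250×0.18 = 45, 250×0.21 = 52.5, 250×0.19 = 47.5, 250×0.29 = 72.5.
cat         O        E   (O−E)²/E
0          10      7.5      0.833
1          29       25      0.640
2          38       45      1.089
3          48     52.5      0.386
4          49     47.5      0.047
5+         76     72.5      0.169
The largest term is for 2: 1.09.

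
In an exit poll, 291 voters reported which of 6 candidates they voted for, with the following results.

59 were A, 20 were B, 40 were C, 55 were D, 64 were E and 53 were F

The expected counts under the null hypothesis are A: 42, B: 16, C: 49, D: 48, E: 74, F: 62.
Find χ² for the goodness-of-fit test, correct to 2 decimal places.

13.21

cat         O        E   (O−E)²/E
A          59       42      6.881
B          20       16      1.000
C          40       49      1.653
D          55       48      1.021
E          64       74      1.351
F          53       62      1.306
Sum = 13.21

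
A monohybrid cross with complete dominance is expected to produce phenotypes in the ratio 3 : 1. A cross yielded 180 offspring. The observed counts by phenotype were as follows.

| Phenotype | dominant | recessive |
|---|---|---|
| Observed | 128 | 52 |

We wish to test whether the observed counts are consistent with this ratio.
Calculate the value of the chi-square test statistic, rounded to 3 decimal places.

Ratio total = 4. Expected counts: 180×3/4 = 135, 180×1/4 = 45.
cat            O        E   (O−E)²/E
dominant     128      135     0.3630
recessive     52       45     1.0889
Sum = 1.452

1.452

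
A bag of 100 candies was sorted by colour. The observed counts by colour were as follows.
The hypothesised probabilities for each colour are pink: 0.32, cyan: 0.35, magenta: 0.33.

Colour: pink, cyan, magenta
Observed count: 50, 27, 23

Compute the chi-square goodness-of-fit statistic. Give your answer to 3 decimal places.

14.984

Expected counts E_i = n·p_i: 100×0.32 = 32, 100×0.35 = 35, 100×0.33 = 33.
pink: (50 − 32)²/32 = 324/32 = 10.1250
cyan: (27 − 35)²/35 = 64/35 = 1.8286
magenta: (23 − 33)²/33 = 100/33 = 3.0303
Sum = 14.984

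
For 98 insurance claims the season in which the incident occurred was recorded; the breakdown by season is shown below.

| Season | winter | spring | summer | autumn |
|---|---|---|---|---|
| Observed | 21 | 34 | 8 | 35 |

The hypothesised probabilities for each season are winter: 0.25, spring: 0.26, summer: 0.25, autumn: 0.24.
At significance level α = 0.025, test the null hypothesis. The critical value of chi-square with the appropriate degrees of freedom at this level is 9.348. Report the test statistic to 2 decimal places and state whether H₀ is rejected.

Expected counts E_i = n·p_i: 98×0.25 = 24.5, 98×0.26 = 25.48, 98×0.25 = 24.5, 98×0.24 = 23.52.
χ² = (21−24.5)²/24.5 + (34−25.48)²/25.48 + (8−24.5)²/24.5 + (35−23.52)²/23.52
   = 0.500 + 2.849 + 11.112 + 5.603
Sum = 20.06
df = 3. Since 20.06 > 9.348, we reject H₀.

20.06; reject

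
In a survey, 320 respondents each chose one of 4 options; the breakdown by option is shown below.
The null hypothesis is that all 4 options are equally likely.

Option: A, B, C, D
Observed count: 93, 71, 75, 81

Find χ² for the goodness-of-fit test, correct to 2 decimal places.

3.45

Under H₀ each category has probability 1/4, so each expected count is 320/4 = 80.
cat         O        E   (O−E)²/E
A          93       80      2.113
B          71       80      1.013
C          75       80      0.313
D          81       80      0.013
Sum = 3.45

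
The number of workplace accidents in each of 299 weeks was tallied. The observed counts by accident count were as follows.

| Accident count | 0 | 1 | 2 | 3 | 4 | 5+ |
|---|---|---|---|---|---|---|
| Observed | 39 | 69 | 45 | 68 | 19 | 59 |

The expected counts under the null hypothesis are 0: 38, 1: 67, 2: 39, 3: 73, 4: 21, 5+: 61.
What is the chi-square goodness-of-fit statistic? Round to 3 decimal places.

1.608

χ² = (39−38)²/38 + (69−67)²/67 + (45−39)²/39 + (68−73)²/73 + (19−21)²/21 + (59−61)²/61
   = 0.0263 + 0.0597 + 0.9231 + 0.3425 + 0.1905 + 0.0656
Sum = 1.608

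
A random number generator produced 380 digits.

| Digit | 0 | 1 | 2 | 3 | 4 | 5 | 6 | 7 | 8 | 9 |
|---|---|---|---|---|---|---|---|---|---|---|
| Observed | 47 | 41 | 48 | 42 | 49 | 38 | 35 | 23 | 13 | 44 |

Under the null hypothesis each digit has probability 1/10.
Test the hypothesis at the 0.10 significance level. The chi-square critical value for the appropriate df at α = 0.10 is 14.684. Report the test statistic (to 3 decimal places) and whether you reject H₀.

32.158; reject

Expected count for each of the 10 categories: 380/10 = 38.
χ² = (47−38)²/38 + (41−38)²/38 + (48−38)²/38 + (42−38)²/38 + (49−38)²/38 + (38−38)²/38 + (35−38)²/38 + (23−38)²/38 + (13−38)²/38 + (44−38)²/38
   = 2.1316 + 0.2368 + 2.6316 + 0.4211 + 3.1842 + 0.0000 + 0.2368 + 5.9211 + 16.4474 + 0.9474
Sum = 32.158
df = 9. Since 32.158 > 14.684, we reject H₀.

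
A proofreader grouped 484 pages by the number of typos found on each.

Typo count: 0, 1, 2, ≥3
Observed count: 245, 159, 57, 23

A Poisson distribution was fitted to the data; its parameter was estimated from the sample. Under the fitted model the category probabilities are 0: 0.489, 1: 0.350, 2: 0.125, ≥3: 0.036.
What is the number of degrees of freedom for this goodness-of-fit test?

2

There are k = 4 categories and 1 parameter estimated from the data, so df = 4 − 1 − 1 = 2.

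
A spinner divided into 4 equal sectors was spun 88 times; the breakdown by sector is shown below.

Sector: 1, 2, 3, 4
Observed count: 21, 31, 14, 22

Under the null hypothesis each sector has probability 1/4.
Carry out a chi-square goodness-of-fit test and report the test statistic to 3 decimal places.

6.636

Under H₀ each category has probability 1/4, so each expected count is 88/4 = 22.
cat         O        E   (O−E)²/E
1          21       22     0.0455
2          31       22     3.6818
3          14       22     2.9091
4          22       22     0.0000
Sum = 6.636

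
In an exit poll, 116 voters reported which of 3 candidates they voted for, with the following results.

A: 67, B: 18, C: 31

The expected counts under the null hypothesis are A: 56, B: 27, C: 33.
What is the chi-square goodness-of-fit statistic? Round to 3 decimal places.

χ² = (67−56)²/56 + (18−27)²/27 + (31−33)²/33
   = 2.1607 + 3.0000 + 0.1212
Sum = 5.282

5.282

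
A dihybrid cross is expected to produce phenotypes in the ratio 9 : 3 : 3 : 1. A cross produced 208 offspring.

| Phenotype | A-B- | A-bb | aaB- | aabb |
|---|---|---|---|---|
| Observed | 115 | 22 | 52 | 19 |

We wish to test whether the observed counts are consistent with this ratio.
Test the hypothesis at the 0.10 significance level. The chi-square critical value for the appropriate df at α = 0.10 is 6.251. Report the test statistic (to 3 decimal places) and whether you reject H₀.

Ratio total = 16. Expected counts: 208×9/16 = 117, 208×3/16 = 39, 208×3/16 = 39, 208×1/16 = 13.
cat         O        E   (O−E)²/E
A-B-      115      117     0.0342
A-bb       22       39     7.4103
aaB-       52       39     4.3333
aabb       19       13     2.7692
Sum = 14.547
df = 3. Since 14.547 > 6.251, we reject H₀.

14.547; reject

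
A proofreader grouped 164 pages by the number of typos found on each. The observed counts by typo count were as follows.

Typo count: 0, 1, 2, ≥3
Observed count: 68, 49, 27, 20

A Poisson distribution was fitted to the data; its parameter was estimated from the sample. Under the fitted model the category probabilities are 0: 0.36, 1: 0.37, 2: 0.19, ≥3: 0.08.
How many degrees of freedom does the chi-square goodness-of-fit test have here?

There are k = 4 categories and 1 parameter estimated from the data, so df = 4 − 1 − 1 = 2.

2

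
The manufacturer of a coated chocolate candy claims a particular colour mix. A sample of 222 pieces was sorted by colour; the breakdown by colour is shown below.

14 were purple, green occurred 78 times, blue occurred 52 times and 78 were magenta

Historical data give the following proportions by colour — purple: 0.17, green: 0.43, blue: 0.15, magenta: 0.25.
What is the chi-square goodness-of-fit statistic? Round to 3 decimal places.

Expected counts E_i = n·p_i: 222×0.17 = 37.74, 222×0.43 = 95.46, 222×0.15 = 33.3, 222×0.25 = 55.5.
purple: (14 − 37.74)²/37.74 = 563.5876/37.74 = 14.9334
green: (78 − 95.46)²/95.46 = 304.8516/95.46 = 3.1935
blue: (52 − 33.3)²/33.3 = 349.69/33.3 = 10.5012
magenta: (78 − 55.5)²/55.5 = 506.25/55.5 = 9.1216
Sum = 37.750

37.750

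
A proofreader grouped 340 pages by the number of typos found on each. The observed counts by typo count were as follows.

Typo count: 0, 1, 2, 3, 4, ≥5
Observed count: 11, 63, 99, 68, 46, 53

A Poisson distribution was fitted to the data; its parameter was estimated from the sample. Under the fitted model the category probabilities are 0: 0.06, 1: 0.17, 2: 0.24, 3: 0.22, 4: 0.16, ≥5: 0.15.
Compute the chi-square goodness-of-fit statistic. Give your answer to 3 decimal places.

10.503

Expected counts E_i = n·p_i: 340×0.06 = 20.4, 340×0.17 = 57.8, 340×0.24 = 81.6, 340×0.22 = 74.8, 340×0.16 = 54.4, 340×0.15 = 51.
0: (11 − 20.4)²/20.4 = 88.36/20.4 = 4.3314
1: (63 − 57.8)²/57.8 = 27.04/57.8 = 0.4678
2: (99 − 81.6)²/81.6 = 302.76/81.6 = 3.7103
3: (68 − 74.8)²/74.8 = 46.24/74.8 = 0.6182
4: (46 − 54.4)²/54.4 = 70.56/54.4 = 1.2971
≥5: (53 − 51)²/51 = 4/51 = 0.0784
Sum = 10.503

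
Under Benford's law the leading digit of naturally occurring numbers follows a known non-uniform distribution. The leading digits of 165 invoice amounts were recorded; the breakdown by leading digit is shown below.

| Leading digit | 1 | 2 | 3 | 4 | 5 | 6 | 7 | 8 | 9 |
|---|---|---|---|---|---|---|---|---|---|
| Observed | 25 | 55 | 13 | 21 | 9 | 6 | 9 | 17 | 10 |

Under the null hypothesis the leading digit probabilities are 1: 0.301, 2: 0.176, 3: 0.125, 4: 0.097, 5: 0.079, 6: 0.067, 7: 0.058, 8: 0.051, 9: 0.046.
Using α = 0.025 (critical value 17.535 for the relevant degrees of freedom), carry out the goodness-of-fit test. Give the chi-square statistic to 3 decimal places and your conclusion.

Expected counts E_i = n·p_i: 165×0.301 = 49.665, 165×0.176 = 29.04, 165×0.125 = 20.625, 165×0.097 = 16.005, 165×0.079 = 13.035, 165×0.067 = 11.055, 165×0.058 = 9.57, 165×0.051 = 8.415, 165×0.046 = 7.59.
cat         O        E   (O−E)²/E
1          25   49.665    12.2493
2          55    29.04    23.2067
3          13   20.625     2.8189
4          21   16.005     1.5589
5           9   13.035     1.2490
6           6   11.055     2.3114
7           9     9.57     0.0339
8          17    8.415     8.7584
9          10     7.59     0.7652
Sum = 52.952
df = 8. Since 52.952 > 17.535, we reject H₀.

52.952; reject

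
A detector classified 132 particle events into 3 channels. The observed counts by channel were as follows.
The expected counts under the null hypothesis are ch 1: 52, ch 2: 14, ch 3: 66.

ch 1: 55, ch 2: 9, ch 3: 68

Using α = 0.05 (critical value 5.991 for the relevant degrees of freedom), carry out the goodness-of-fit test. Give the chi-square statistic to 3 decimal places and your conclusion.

2.019; do not reject

cat         O        E   (O−E)²/E
ch 1       55       52     0.1731
ch 2        9       14     1.7857
ch 3       68       66     0.0606
Sum = 2.019
df = 2. Since 2.019 < 5.991, we do not reject H₀.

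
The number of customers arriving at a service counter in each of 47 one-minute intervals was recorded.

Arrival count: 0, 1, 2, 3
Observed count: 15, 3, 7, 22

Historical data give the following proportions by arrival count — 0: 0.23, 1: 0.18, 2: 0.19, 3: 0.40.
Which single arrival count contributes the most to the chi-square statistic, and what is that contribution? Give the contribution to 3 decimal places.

1, 3.524

Expected counts E_i = n·p_i: 47×0.23 = 10.81, 47×0.18 = 8.46, 47×0.19 = 8.93, 47×0.40 = 18.8.
cat         O        E   (O−E)²/E
0          15    10.81     1.6241
1           3     8.46     3.5238
2           7     8.93     0.4171
3          22     18.8     0.5447
The largest term is for 1: 3.524.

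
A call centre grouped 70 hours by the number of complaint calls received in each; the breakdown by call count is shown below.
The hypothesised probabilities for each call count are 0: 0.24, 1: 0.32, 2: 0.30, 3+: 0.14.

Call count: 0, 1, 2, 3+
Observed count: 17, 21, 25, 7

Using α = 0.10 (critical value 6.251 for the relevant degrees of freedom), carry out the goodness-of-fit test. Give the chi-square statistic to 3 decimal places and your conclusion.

Expected counts E_i = n·p_i: 70×0.24 = 16.8, 70×0.32 = 22.4, 70×0.30 = 21, 70×0.14 = 9.8.
χ² = (17−16.8)²/16.8 + (21−22.4)²/22.4 + (25−21)²/21 + (7−9.8)²/9.8
   = 0.0024 + 0.0875 + 0.7619 + 0.8000
Sum = 1.652
df = 3. Since 1.652 < 6.251, we do not reject H₀.

1.652; do not reject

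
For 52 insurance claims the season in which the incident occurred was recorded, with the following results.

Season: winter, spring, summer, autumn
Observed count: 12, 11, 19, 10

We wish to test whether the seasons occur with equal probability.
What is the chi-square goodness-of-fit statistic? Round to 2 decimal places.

3.85

Under H₀ each category has probability 1/4, so each expected count is 52/4 = 13.
χ² = (12−13)²/13 + (11−13)²/13 + (19−13)²/13 + (10−13)²/13
   = 0.077 + 0.308 + 2.769 + 0.692
Sum = 3.85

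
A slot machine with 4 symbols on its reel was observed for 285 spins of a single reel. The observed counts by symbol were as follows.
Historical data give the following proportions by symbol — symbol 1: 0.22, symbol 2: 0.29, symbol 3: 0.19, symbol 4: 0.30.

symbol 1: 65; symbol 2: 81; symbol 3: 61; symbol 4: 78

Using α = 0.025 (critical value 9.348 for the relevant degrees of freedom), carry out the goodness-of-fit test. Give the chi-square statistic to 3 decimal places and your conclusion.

Expected counts E_i = n·p_i: 285×0.22 = 62.7, 285×0.29 = 82.65, 285×0.19 = 54.15, 285×0.30 = 85.5.
χ² = (65−62.7)²/62.7 + (81−82.65)²/82.65 + (61−54.15)²/54.15 + (78−85.5)²/85.5
   = 0.0844 + 0.0329 + 0.8665 + 0.6579
Sum = 1.642
df = 3. Since 1.642 < 9.348, we do not reject H₀.

1.642; do not reject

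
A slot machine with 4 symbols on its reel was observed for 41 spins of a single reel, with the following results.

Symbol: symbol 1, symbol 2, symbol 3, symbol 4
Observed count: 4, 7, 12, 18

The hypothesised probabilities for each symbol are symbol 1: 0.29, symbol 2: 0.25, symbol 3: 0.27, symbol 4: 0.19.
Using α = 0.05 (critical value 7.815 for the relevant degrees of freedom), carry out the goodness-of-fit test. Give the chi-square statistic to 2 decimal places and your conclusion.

Expected counts E_i = n·p_i: 41×0.29 = 11.89, 41×0.25 = 10.25, 41×0.27 = 11.07, 41×0.19 = 7.79.
symbol 1: (4 − 11.89)²/11.89 = 62.2521/11.89 = 5.236
symbol 2: (7 − 10.25)²/10.25 = 10.5625/10.25 = 1.030
symbol 3: (12 − 11.07)²/11.07 = 0.8649/11.07 = 0.078
symbol 4: (18 − 7.79)²/7.79 = 104.2441/7.79 = 13.382
Sum = 19.73
df = 3. Since 19.73 > 7.815, we reject H₀.

19.73; reject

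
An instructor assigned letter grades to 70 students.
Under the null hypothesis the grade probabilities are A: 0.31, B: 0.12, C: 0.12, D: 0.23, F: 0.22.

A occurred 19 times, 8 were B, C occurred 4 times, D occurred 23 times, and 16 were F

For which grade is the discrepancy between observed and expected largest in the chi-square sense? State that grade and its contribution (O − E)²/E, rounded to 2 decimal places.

Expected counts E_i = n·p_i: 70×0.31 = 21.7, 70×0.12 = 8.4, 70×0.12 = 8.4, 70×0.23 = 16.1, 70×0.22 = 15.4.
cat         O        E   (O−E)²/E
A          19     21.7      0.336
B           8      8.4      0.019
C           4      8.4      2.305
D          23     16.1      2.957
F          16     15.4      0.023
The largest term is for D: 2.96.

D, 2.96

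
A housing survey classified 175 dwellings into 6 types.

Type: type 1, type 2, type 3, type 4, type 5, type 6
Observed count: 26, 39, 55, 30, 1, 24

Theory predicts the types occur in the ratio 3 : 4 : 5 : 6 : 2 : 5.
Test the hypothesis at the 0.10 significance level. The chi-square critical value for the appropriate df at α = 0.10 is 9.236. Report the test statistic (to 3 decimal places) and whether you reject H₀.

35.898; reject

Ratio total = 25. Expected counts: 175×3/25 = 21, 175×4/25 = 28, 175×5/25 = 35, 175×6/25 = 42, 175×2/25 = 14, 175×5/25 = 35.
type 1: (26 − 21)²/21 = 25/21 = 1.1905
type 2: (39 − 28)²/28 = 121/28 = 4.3214
type 3: (55 − 35)²/35 = 400/35 = 11.4286
type 4: (30 − 42)²/42 = 144/42 = 3.4286
type 5: (1 − 14)²/14 = 169/14 = 12.0714
type 6: (24 − 35)²/35 = 121/35 = 3.4571
Sum = 35.898
df = 5. Since 35.898 > 9.236, we reject H₀.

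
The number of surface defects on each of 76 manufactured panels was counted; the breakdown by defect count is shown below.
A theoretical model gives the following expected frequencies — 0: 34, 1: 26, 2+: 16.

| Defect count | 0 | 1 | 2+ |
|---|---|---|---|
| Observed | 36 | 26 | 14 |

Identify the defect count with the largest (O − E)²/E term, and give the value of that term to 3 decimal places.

cat         O        E   (O−E)²/E
0          36       34     0.1176
1          26       26     0.0000
2+         14       16     0.2500
The largest term is for 2+: 0.250.

2+, 0.250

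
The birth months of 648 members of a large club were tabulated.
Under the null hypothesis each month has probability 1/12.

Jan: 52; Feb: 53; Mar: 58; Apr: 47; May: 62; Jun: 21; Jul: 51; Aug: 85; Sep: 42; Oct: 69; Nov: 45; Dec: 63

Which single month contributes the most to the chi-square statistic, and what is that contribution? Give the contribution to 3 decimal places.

Under H₀ each category has probability 1/12, so each expected count is 648/12 = 54.
χ² = (52−54)²/54 + (53−54)²/54 + (58−54)²/54 + (47−54)²/54 + (62−54)²/54 + (21−54)²/54 + (51−54)²/54 + (85−54)²/54 + (42−54)²/54 + (69−54)²/54 + (45−54)²/54 + (63−54)²/54
   = 0.0741 + 0.0185 + 0.2963 + 0.9074 + 1.1852 + 20.1667 + 0.1667 + 17.7963 + 2.6667 + 4.1667 + 1.5000 + 1.5000
The largest term is for Jun: 20.167.

Jun, 20.167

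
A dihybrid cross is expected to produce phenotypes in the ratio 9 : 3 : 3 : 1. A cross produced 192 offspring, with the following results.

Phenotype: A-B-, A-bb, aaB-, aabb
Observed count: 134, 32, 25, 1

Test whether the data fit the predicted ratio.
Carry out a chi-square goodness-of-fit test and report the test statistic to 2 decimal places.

20.15

Ratio total = 16. Expected counts: 192×9/16 = 108, 192×3/16 = 36, 192×3/16 = 36, 192×1/16 = 12.
χ² = (134−108)²/108 + (32−36)²/36 + (25−36)²/36 + (1−12)²/12
   = 6.259 + 0.444 + 3.361 + 10.083
Sum = 20.15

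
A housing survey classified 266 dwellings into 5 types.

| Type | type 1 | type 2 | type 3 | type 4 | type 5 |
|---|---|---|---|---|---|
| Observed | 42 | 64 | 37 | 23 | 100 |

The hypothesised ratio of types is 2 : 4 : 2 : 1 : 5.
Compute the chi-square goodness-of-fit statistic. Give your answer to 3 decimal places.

Ratio total = 14. Expected counts: 266×2/14 = 38, 266×4/14 = 76, 266×2/14 = 38, 266×1/14 = 19, 266×5/14 = 95.
type 1: (42 − 38)²/38 = 16/38 = 0.4211
type 2: (64 − 76)²/76 = 144/76 = 1.8947
type 3: (37 − 38)²/38 = 1/38 = 0.0263
type 4: (23 − 19)²/19 = 16/19 = 0.8421
type 5: (100 − 95)²/95 = 25/95 = 0.2632
Sum = 3.447

3.447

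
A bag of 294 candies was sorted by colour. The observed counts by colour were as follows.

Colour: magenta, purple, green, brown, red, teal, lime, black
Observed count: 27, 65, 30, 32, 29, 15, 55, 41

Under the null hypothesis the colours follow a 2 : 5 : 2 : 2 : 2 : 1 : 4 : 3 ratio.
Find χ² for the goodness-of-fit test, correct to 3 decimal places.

1.256

Ratio total = 21. Expected counts: 294×2/21 = 28, 294×5/21 = 70, 294×2/21 = 28, 294×2/21 = 28, 294×2/21 = 28, 294×1/21 = 14, 294×4/21 = 56, 294×3/21 = 42.
magenta: (27 − 28)²/28 = 1/28 = 0.0357
purple: (65 − 70)²/70 = 25/70 = 0.3571
green: (30 − 28)²/28 = 4/28 = 0.1429
brown: (32 − 28)²/28 = 16/28 = 0.5714
red: (29 − 28)²/28 = 1/28 = 0.0357
teal: (15 − 14)²/14 = 1/14 = 0.0714
lime: (55 − 56)²/56 = 1/56 = 0.0179
black: (41 − 42)²/42 = 1/42 = 0.0238
Sum = 1.256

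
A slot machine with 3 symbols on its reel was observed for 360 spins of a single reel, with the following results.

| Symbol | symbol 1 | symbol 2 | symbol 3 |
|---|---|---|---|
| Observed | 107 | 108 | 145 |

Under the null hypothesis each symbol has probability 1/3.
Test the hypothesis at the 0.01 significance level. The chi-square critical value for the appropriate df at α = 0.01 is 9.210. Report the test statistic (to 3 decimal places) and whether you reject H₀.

7.817; do not reject

Under H₀ each category has probability 1/3, so each expected count is 360/3 = 120.
cat           O        E   (O−E)²/E
symbol 1    107      120     1.4083
symbol 2    108      120     1.2000
symbol 3    145      120     5.2083
Sum = 7.817
df = 2. Since 7.817 < 9.210, we do not reject H₀.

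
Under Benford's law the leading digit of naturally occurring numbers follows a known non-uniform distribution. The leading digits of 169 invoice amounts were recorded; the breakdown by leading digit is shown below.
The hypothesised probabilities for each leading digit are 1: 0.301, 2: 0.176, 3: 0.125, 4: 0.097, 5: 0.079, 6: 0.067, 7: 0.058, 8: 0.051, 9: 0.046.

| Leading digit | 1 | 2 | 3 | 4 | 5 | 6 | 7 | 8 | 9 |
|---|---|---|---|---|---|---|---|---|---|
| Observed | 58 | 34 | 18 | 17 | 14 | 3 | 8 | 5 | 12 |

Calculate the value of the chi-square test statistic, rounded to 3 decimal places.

Expected counts E_i = n·p_i: 169×0.301 = 50.869, 169×0.176 = 29.744, 169×0.125 = 21.125, 169×0.097 = 16.393, 169×0.079 = 13.351, 169×0.067 = 11.323, 169×0.058 = 9.802, 169×0.051 = 8.619, 169×0.046 = 7.774.
χ² = (58−50.869)²/50.869 + (34−29.744)²/29.744 + (18−21.125)²/21.125 + (17−16.393)²/16.393 + (14−13.351)²/13.351 + (3−11.323)²/11.323 + (8−9.802)²/9.802 + (5−8.619)²/8.619 + (12−7.774)²/7.774
   = 0.9996 + 0.6090 + 0.4623 + 0.0225 + 0.0315 + 6.1178 + 0.3313 + 1.5196 + 2.2973
Sum = 12.391

12.391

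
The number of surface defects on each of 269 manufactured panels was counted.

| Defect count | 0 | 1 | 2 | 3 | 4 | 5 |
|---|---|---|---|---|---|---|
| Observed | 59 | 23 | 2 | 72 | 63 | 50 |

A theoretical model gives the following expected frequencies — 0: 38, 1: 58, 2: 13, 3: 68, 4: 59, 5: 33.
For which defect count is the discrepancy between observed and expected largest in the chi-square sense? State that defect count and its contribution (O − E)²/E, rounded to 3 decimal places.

χ² = (59−38)²/38 + (23−58)²/58 + (2−13)²/13 + (72−68)²/68 + (63−59)²/59 + (50−33)²/33
   = 11.6053 + 21.1207 + 9.3077 + 0.2353 + 0.2712 + 8.7576
The largest term is for 1: 21.121.

1, 21.121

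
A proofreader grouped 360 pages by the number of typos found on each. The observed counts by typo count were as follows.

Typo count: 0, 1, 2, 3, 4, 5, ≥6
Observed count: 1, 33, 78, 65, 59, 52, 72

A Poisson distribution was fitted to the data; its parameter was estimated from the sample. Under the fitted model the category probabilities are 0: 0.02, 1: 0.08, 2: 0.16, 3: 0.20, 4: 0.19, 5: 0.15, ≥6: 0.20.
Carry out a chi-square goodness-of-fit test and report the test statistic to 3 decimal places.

Expected counts E_i = n·p_i: 360×0.02 = 7.2, 360×0.08 = 28.8, 360×0.16 = 57.6, 360×0.20 = 72, 360×0.19 = 68.4, 360×0.15 = 54, 360×0.20 = 72.
cat         O        E   (O−E)²/E
0           1      7.2     5.3389
1          33     28.8     0.6125
2          78     57.6     7.2250
3          65       72     0.6806
4          59     68.4     1.2918
5          52       54     0.0741
≥6         72       72     0.0000
Sum = 15.223

15.223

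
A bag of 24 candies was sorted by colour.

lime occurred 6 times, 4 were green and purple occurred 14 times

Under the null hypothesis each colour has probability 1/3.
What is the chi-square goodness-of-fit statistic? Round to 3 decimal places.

Expected count for each of the 3 categories: 24/3 = 8.
χ² = (6−8)²/8 + (4−8)²/8 + (14−8)²/8
   = 0.5000 + 2.0000 + 4.5000
Sum = 7.000

7.000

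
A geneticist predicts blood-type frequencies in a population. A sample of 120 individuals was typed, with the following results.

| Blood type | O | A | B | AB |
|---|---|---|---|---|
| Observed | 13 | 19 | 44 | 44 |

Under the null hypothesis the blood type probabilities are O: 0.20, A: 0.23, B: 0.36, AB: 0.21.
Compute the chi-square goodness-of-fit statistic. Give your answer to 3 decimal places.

21.762

Expected counts E_i = n·p_i: 120×0.20 = 24, 120×0.23 = 27.6, 120×0.36 = 43.2, 120×0.21 = 25.2.
cat         O        E   (O−E)²/E
O          13       24     5.0417
A          19     27.6     2.6797
B          44     43.2     0.0148
AB         44     25.2    14.0254
Sum = 21.762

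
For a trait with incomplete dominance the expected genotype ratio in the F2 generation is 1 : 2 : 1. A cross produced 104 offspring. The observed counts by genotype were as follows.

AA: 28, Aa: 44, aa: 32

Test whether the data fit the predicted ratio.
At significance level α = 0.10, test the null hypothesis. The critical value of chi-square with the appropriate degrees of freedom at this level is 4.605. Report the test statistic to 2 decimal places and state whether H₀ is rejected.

2.77; do not reject

Ratio total = 4. Expected counts: 104×1/4 = 26, 104×2/4 = 52, 104×1/4 = 26.
cat         O        E   (O−E)²/E
AA         28       26      0.154
Aa         44       52      1.231
aa         32       26      1.385
Sum = 2.77
df = 2. Since 2.77 < 4.605, we do not reject H₀.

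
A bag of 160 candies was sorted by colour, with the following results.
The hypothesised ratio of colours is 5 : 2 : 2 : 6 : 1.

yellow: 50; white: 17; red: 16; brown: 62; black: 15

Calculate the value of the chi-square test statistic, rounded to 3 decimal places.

3.817

Ratio total = 16. Expected counts: 160×5/16 = 50, 160×2/16 = 20, 160×2/16 = 20, 160×6/16 = 60, 160×1/16 = 10.
χ² = (50−50)²/50 + (17−20)²/20 + (16−20)²/20 + (62−60)²/60 + (15−10)²/10
   = 0.0000 + 0.4500 + 0.8000 + 0.0667 + 2.5000
Sum = 3.817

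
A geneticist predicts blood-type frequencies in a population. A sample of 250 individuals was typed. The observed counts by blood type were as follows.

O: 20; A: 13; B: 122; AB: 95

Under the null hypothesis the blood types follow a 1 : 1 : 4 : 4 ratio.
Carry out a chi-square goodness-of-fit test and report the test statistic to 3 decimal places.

Ratio total = 10. Expected counts: 250×1/10 = 25, 250×1/10 = 25, 250×4/10 = 100, 250×4/10 = 100.
cat         O        E   (O−E)²/E
O          20       25     1.0000
A          13       25     5.7600
B         122      100     4.8400
AB         95      100     0.2500
Sum = 11.850

11.850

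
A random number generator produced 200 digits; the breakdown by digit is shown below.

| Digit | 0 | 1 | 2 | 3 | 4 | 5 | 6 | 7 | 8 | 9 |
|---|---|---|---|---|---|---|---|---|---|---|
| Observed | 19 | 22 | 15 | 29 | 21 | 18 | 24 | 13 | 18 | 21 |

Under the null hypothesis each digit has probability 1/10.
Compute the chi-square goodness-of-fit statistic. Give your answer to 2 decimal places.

Expected count for each of the 10 categories: 200/10 = 20.
χ² = (19−20)²/20 + (22−20)²/20 + (15−20)²/20 + (29−20)²/20 + (21−20)²/20 + (18−20)²/20 + (24−20)²/20 + (13−20)²/20 + (18−20)²/20 + (21−20)²/20
   = 0.050 + 0.200 + 1.250 + 4.050 + 0.050 + 0.200 + 0.800 + 2.450 + 0.200 + 0.050
Sum = 9.30

9.30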